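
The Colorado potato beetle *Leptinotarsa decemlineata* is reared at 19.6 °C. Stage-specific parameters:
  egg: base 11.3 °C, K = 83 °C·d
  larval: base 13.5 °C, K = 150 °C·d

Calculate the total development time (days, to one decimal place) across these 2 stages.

34.6 days

egg: 83 / (19.6 − 11.3) = 83 / 8.3 = 10.000 d.
larval: 150 / (19.6 − 13.5) = 150 / 6.1 = 24.590 d.
Sum = 34.590 ≈ 34.6 days.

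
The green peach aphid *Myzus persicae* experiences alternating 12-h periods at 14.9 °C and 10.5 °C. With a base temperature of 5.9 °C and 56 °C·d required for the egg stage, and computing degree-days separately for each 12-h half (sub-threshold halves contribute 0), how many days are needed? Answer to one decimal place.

8.2 days

Day half: max(0, 14.9 − 5.9) × 0.5 = 9.0 × 0.5 = 4.50 DD.
Night half: max(0, 10.5 − 5.9) × 0.5 = 4.6 × 0.5 = 2.30 DD.
Per 24 h: 6.80 DD/day.
Duration = 56 / 6.80 = 8.235 ≈ 8.2 days.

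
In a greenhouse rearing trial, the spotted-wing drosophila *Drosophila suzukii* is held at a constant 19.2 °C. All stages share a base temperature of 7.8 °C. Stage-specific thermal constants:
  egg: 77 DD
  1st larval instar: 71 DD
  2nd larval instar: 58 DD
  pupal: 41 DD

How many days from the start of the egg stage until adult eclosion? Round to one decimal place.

21.7 days

Daily accumulation at 19.2 °C = 19.2 − 7.8 = 11.4 DD/day.
Total K = 77 + 71 + 58 + 41 = 247 DD.
Total duration = 247 / 11.4 = 21.667 ≈ 21.7 days.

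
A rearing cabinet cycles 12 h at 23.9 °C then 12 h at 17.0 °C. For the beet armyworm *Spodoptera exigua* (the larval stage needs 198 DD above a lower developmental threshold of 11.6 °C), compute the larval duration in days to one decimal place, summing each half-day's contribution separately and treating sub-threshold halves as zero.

Day half: max(0, 23.9 − 11.6) × 0.5 = 12.3 × 0.5 = 6.15 DD.
Night half: max(0, 17.0 − 11.6) × 0.5 = 5.4 × 0.5 = 2.70 DD.
Per 24 h: 8.85 DD/day.
Duration = 198 / 8.85 = 22.373 ≈ 22.4 days.

22.4 days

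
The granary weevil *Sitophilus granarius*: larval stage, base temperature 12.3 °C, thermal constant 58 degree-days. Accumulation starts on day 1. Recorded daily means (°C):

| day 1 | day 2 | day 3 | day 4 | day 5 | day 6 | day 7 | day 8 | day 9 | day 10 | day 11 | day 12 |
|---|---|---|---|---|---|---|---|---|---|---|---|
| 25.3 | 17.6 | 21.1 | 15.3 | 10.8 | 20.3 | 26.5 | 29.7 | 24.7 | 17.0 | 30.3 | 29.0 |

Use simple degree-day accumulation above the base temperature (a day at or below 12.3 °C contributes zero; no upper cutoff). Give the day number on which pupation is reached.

day 8

Daily DD above 12.3 °C: 13.0, 5.3, 8.8, 3.0, 0.0, 8.0, 14.2, 17.4, 12.4, 4.7, 18.0, 16.7.
Cumulative: 13.0, 18.3, 27.1, 30.1, 30.1, 38.1, 52.3, 69.7, 82.1, 86.8, 104.8, 121.5.
The total first reaches 58 DD on day 8.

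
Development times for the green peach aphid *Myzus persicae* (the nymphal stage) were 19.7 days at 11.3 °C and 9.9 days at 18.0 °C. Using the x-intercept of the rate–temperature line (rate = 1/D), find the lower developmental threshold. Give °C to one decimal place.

4.5 °C

Linear rate model ⇒ the product D·(T − T_b) is constant across temperatures.
19.7·(11.3 − T_b) = 9.9·(18.0 − T_b)
T_b = (19.7·11.3 − 9.9·18.0) / (19.7 − 9.9) = 44.41 / 9.8 = 4.532 °C ≈ 4.5 °C.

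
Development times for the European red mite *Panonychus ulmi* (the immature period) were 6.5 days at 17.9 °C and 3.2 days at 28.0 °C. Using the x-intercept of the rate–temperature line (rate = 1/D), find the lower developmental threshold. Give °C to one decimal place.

8.1 °C

Equal thermal constants: D₁(T₁ − T_b) = D₂(T₂ − T_b).
6.5·(17.9 − T_b) = 3.2·(28.0 − T_b)
T_b = (6.5·17.9 − 3.2·28.0) / (6.5 − 3.2) = 26.75 / 3.3 = 8.106 °C ≈ 8.1 °C.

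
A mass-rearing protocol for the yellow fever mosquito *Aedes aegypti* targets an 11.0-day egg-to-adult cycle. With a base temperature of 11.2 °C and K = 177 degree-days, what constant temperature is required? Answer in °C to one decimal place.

27.3 °C

Required daily accumulation = 177 / 11.0 = 16.091 DD/day.
T = T_base + 16.091 = 11.2 + 16.091 = 27.291 ≈ 27.3 °C.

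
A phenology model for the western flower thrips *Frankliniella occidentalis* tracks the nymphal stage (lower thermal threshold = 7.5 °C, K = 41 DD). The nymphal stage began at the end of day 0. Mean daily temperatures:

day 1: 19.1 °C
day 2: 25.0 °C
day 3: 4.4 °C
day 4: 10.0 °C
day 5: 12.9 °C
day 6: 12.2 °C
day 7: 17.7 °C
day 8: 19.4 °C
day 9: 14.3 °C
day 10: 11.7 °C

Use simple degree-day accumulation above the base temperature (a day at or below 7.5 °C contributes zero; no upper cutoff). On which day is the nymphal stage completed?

Daily DD above 7.5 °C: 11.6, 17.5, 0.0, 2.5, 5.4, 4.7, 10.2, 11.9, 6.8, 4.2.
Cumulative: 11.6, 29.1, 29.1, 31.6, 37.0, 41.7, 51.9, 63.8, 70.6, 74.8.
The total first reaches 41 DD on day 6.

day 6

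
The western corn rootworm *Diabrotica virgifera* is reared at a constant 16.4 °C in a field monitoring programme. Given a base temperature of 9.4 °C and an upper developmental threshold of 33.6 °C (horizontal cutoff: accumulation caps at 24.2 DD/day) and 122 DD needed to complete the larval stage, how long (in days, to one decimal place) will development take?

17.4 days

Daily accumulation = 16.4 − 9.4 = 7.0 DD/day.
Duration = 122 / 7.0 = 17.429 ≈ 17.4 days.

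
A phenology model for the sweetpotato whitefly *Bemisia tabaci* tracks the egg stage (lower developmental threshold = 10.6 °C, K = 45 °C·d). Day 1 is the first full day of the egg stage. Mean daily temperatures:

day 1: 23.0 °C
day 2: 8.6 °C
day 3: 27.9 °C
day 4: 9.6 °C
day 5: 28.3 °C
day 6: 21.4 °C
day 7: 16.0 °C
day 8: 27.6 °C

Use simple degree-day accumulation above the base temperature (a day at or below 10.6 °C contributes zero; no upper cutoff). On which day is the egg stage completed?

day 5

Daily DD above 10.6 °C: 12.4, 0.0, 17.3, 0.0, 17.7, 10.8, 5.4, 17.0.
Cumulative: 12.4, 12.4, 29.7, 29.7, 47.4, 58.2, 63.6, 80.6.
The total first reaches 45 DD on day 5.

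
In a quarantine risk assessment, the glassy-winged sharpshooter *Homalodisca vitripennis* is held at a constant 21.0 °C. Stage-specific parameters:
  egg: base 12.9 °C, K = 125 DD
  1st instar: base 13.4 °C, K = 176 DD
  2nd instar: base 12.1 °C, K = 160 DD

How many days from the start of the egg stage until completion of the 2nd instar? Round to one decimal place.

egg: 125 / (21.0 − 12.9) = 125 / 8.1 = 15.432 d.
1st instar: 176 / (21.0 − 13.4) = 176 / 7.6 = 23.158 d.
2nd instar: 160 / (21.0 − 12.1) = 160 / 8.9 = 17.978 d.
Sum = 56.568 ≈ 56.6 days.

56.6 days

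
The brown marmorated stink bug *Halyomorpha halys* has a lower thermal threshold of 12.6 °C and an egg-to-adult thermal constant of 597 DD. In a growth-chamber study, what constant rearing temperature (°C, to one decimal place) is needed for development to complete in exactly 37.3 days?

Required daily accumulation = 597 / 37.3 = 16.005 DD/day.
T = T_base + 16.005 = 12.6 + 16.005 = 28.605 ≈ 28.6 °C.

28.6 °C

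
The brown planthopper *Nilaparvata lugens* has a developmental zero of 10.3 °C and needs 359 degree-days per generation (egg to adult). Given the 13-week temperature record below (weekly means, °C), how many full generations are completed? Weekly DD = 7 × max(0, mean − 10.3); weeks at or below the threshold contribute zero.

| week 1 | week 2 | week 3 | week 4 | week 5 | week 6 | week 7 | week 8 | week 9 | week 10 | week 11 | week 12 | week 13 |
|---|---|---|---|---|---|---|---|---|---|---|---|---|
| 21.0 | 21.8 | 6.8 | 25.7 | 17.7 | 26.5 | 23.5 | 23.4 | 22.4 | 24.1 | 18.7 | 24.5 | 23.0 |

2 generations

Weekly DD (7 × max(0, T̄ − 10.3)): 74.9, 80.5, 0.0, 107.8, 51.8, 113.4, 92.4, 91.7, 84.7, 96.6, 58.8, 99.4, 88.9.
Season total = 1040.9 DD.
Complete generations = ⌊1040.9 / 359⌋ = 2.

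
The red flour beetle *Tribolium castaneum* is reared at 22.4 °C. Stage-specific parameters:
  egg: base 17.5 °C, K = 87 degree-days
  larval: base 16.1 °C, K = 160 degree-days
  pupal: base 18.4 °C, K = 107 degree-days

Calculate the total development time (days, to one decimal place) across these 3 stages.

egg: 87 / (22.4 − 17.5) = 87 / 4.9 = 17.755 d.
larval: 160 / (22.4 − 16.1) = 160 / 6.3 = 25.397 d.
pupal: 107 / (22.4 − 18.4) = 107 / 4.0 = 26.750 d.
Sum = 69.902 ≈ 69.9 days.

69.9 days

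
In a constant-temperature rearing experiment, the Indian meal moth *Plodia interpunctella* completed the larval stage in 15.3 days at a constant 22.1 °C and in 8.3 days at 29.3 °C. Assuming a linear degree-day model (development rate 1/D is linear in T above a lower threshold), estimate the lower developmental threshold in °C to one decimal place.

13.6 °C

Linear rate model ⇒ the product D·(T − T_b) is constant across temperatures.
15.3·(22.1 − T_b) = 8.3·(29.3 − T_b)
T_b = (15.3·22.1 − 8.3·29.3) / (15.3 − 8.3) = 94.94 / 7.0 = 13.563 °C ≈ 13.6 °C.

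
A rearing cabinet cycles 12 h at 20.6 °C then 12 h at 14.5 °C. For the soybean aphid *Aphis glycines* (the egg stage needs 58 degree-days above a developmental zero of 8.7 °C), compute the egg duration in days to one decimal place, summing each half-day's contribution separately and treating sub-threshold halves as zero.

Day half: max(0, 20.6 − 8.7) × 0.5 = 11.9 × 0.5 = 5.95 DD.
Night half: max(0, 14.5 − 8.7) × 0.5 = 5.8 × 0.5 = 2.90 DD.
Per 24 h: 8.85 DD/day.
Duration = 58 / 8.85 = 6.554 ≈ 6.6 days.

6.6 days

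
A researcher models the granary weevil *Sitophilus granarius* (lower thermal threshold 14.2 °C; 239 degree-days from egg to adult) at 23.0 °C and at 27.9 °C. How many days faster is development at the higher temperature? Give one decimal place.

9.7 days

At 23.0 °C: 239 / (23.0 − 14.2) = 239 / 8.8 = 27.159 d.
At 27.9 °C: 239 / (27.9 − 14.2) = 239 / 13.7 = 17.445 d.
Difference = |27.159 − 17.445| = 9.714 ≈ 9.7 days.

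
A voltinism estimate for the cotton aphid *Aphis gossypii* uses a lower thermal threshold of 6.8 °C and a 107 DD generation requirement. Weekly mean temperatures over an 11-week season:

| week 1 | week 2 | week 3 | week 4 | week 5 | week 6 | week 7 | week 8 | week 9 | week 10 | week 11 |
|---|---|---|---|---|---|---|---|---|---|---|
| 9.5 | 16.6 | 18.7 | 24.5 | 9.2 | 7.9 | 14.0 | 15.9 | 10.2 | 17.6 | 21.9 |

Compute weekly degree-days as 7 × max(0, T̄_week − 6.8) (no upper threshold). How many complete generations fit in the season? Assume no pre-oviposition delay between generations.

Weekly DD (7 × max(0, T̄ − 6.8)): 18.9, 68.6, 83.3, 123.9, 16.8, 7.7, 50.4, 63.7, 23.8, 75.6, 105.7.
Season total = 638.4 DD.
Complete generations = ⌊638.4 / 107⌋ = 5.

5 generations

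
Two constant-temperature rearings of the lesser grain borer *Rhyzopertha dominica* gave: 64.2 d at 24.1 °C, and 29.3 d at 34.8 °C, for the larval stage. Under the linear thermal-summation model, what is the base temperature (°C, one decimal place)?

Linear rate model ⇒ the product D·(T − T_b) is constant across temperatures.
64.2·(24.1 − T_b) = 29.3·(34.8 − T_b)
T_b = (64.2·24.1 − 29.3·34.8) / (64.2 − 29.3) = 527.58 / 34.9 = 15.117 °C ≈ 15.1 °C.

15.1 °C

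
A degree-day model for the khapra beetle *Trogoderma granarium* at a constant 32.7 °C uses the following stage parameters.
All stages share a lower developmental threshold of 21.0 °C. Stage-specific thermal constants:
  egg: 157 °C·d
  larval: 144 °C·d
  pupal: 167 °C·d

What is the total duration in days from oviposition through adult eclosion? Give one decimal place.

40.0 days

Daily accumulation at 32.7 °C = 32.7 − 21.0 = 11.7 DD/day.
Total K = 157 + 144 + 167 = 468 DD.
Total duration = 468 / 11.7 = 40.000 ≈ 40.0 days.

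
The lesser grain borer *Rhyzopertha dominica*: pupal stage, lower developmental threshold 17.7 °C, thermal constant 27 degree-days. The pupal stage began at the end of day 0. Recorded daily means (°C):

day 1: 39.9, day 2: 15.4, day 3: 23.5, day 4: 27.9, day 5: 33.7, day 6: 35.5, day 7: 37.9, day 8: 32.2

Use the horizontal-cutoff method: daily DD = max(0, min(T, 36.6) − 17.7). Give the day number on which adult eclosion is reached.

Daily DD above 17.7 °C (capped at 18.9): 18.9, 0.0, 5.8, 10.2, 16.0, 17.8, 18.9, 14.5.
Cumulative: 18.9, 18.9, 24.7, 34.9, 50.9, 68.7, 87.6, 102.1.
The total first reaches 27 DD on day 4.

day 4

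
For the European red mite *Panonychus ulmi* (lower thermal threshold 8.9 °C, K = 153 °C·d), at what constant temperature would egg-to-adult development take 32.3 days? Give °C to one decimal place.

Required daily accumulation = 153 / 32.3 = 4.737 DD/day.
T = T_base + 4.737 = 8.9 + 4.737 = 13.637 ≈ 13.6 °C.

13.6 °C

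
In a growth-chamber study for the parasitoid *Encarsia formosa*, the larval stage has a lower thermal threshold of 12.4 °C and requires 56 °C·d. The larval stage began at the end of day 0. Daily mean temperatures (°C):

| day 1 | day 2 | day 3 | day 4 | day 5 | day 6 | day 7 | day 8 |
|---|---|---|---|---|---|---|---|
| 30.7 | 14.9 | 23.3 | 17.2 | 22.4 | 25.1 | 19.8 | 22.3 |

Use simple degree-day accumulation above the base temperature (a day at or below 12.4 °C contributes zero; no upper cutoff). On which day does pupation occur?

Daily DD above 12.4 °C: 18.3, 2.5, 10.9, 4.8, 10.0, 12.7, 7.4, 9.9.
Cumulative: 18.3, 20.8, 31.7, 36.5, 46.5, 59.2, 66.6, 76.5.
The total first reaches 56 DD on day 6.

day 6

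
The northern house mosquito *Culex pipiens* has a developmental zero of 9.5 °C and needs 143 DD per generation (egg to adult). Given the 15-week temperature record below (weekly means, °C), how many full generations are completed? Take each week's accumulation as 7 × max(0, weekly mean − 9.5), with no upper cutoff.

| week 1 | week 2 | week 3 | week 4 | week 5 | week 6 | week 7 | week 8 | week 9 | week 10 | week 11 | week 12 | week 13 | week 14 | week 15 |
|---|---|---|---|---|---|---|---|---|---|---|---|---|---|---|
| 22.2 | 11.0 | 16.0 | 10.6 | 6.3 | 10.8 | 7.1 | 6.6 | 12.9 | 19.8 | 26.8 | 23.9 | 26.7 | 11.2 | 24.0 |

Weekly DD (7 × max(0, T̄ − 9.5)): 88.9, 10.5, 45.5, 7.7, 0.0, 9.1, 0.0, 0.0, 23.8, 72.1, 121.1, 100.8, 120.4, 11.9, 101.5.
Season total = 713.3 DD.
Complete generations = ⌊713.3 / 143⌋ = 4.

4 generations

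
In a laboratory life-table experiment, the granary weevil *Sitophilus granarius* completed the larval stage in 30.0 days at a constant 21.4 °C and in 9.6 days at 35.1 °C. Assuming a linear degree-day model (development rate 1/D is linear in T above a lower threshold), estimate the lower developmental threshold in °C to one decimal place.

15.0 °C

Equal thermal constants: D₁(T₁ − T_b) = D₂(T₂ − T_b).
30.0·(21.4 − T_b) = 9.6·(35.1 − T_b)
T_b = (30.0·21.4 − 9.6·35.1) / (30.0 − 9.6) = 305.04 / 20.4 = 14.953 °C ≈ 15.0 °C.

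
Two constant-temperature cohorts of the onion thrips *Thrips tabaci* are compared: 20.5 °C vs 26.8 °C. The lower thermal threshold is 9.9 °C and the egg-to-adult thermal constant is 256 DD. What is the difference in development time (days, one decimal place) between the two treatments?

At 20.5 °C: 256 / (20.5 − 9.9) = 256 / 10.6 = 24.151 d.
At 26.8 °C: 256 / (26.8 − 9.9) = 256 / 16.9 = 15.148 d.
Difference = |24.151 − 15.148| = 9.003 ≈ 9.0 days.

9.0 days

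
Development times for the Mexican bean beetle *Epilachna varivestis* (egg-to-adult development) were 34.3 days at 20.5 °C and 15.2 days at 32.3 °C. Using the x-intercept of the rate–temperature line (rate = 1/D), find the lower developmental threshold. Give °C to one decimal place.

Equal thermal constants: D₁(T₁ − T_b) = D₂(T₂ − T_b).
34.3·(20.5 − T_b) = 15.2·(32.3 − T_b)
T_b = (34.3·20.5 − 15.2·32.3) / (34.3 − 15.2) = 212.19 / 19.1 = 11.109 °C ≈ 11.1 °C.

11.1 °C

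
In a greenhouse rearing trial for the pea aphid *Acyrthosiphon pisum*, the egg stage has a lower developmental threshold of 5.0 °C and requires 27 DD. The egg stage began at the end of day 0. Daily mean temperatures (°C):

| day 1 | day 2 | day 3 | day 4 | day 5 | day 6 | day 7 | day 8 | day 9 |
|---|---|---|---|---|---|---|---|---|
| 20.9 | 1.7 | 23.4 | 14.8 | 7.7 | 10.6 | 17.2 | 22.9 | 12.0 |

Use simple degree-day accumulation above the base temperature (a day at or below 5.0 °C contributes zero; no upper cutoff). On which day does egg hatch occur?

day 3

Daily DD above 5.0 °C: 15.9, 0.0, 18.4, 9.8, 2.7, 5.6, 12.2, 17.9, 7.0.
Cumulative: 15.9, 15.9, 34.3, 44.1, 46.8, 52.4, 64.6, 82.5, 89.5.
The total first reaches 27 DD on day 3.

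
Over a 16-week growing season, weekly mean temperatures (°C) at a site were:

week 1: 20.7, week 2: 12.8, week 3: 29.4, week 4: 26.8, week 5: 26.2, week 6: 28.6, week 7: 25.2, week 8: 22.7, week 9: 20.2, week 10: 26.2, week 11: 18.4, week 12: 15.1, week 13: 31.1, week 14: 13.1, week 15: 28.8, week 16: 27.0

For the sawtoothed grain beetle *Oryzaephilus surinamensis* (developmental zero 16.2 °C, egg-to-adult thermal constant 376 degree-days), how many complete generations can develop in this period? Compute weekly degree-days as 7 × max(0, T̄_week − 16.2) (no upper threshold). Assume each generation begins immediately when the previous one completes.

2 generations

Weekly DD (7 × max(0, T̄ − 16.2)): 31.5, 0.0, 92.4, 74.2, 70.0, 86.8, 63.0, 45.5, 28.0, 70.0, 15.4, 0.0, 104.3, 0.0, 88.2, 75.6.
Season total = 844.9 DD.
Complete generations = ⌊844.9 / 376⌋ = 2.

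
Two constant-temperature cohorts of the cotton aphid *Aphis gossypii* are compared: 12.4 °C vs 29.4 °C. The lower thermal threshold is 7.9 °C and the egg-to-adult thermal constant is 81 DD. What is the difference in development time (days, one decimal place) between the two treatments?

14.2 days

At 12.4 °C: 81 / (12.4 − 7.9) = 81 / 4.5 = 18.000 d.
At 29.4 °C: 81 / (29.4 − 7.9) = 81 / 21.5 = 3.767 d.
Difference = |18.000 − 3.767| = 14.233 ≈ 14.2 days.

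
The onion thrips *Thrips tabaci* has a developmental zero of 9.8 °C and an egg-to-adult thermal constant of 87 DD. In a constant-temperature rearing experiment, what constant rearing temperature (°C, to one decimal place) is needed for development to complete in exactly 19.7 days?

Required daily accumulation = 87 / 19.7 = 4.416 DD/day.
T = T_base + 4.416 = 9.8 + 4.416 = 14.216 ≈ 14.2 °C.

14.2 °C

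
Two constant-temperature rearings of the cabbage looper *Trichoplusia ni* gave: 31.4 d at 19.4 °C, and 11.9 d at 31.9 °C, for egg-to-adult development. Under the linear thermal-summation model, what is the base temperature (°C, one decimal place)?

11.8 °C

Equal thermal constants: D₁(T₁ − T_b) = D₂(T₂ − T_b).
31.4·(19.4 − T_b) = 11.9·(31.9 − T_b)
T_b = (31.4·19.4 − 11.9·31.9) / (31.4 − 11.9) = 229.55 / 19.5 = 11.772 °C ≈ 11.8 °C.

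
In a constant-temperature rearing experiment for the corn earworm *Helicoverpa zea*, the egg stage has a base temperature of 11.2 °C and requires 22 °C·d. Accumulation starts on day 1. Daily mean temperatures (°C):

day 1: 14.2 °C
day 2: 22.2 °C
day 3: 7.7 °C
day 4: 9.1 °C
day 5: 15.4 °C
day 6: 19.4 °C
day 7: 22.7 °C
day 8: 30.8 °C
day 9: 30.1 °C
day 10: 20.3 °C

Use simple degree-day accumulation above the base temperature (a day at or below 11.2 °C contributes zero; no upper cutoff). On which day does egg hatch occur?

Daily DD above 11.2 °C: 3.0, 11.0, 0.0, 0.0, 4.2, 8.2, 11.5, 19.6, 18.9, 9.1.
Cumulative: 3.0, 14.0, 14.0, 14.0, 18.2, 26.4, 37.9, 57.5, 76.4, 85.5.
The total first reaches 22 DD on day 6.

day 6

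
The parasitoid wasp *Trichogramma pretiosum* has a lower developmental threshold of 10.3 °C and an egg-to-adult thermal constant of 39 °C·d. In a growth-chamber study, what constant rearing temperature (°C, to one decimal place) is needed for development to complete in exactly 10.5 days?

14.0 °C

Required daily accumulation = 39 / 10.5 = 3.714 DD/day.
T = T_base + 3.714 = 10.3 + 3.714 = 14.014 ≈ 14.0 °C.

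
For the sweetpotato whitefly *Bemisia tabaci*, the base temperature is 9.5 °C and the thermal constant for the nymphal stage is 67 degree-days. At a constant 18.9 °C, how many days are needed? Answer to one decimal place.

7.1 days

Daily accumulation = 18.9 − 9.5 = 9.4 DD/day.
Duration = 67 / 9.4 = 7.128 ≈ 7.1 days.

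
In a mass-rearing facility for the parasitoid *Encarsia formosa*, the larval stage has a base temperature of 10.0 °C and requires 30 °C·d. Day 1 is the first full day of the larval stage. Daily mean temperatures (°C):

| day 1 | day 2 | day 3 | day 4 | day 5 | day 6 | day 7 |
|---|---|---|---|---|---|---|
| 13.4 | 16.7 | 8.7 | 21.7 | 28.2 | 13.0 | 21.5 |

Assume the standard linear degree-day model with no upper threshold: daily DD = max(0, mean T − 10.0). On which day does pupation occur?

day 5

Daily DD above 10.0 °C: 3.4, 6.7, 0.0, 11.7, 18.2, 3.0, 11.5.
Cumulative: 3.4, 10.1, 10.1, 21.8, 40.0, 43.0, 54.5.
The total first reaches 30 DD on day 5.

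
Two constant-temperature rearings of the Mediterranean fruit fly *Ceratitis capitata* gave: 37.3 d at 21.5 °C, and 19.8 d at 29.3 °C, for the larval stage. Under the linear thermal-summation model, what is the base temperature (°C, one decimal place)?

Linear rate model ⇒ the product D·(T − T_b) is constant across temperatures.
37.3·(21.5 − T_b) = 19.8·(29.3 − T_b)
T_b = (37.3·21.5 − 19.8·29.3) / (37.3 − 19.8) = 221.81 / 17.5 = 12.675 °C ≈ 12.7 °C.

12.7 °C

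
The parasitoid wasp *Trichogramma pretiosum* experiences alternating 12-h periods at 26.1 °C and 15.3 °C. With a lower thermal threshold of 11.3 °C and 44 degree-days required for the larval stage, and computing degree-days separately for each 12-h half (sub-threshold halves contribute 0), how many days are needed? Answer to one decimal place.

Day half: max(0, 26.1 − 11.3) × 0.5 = 14.8 × 0.5 = 7.40 DD.
Night half: max(0, 15.3 − 11.3) × 0.5 = 4.0 × 0.5 = 2.00 DD.
Per 24 h: 9.40 DD/day.
Duration = 44 / 9.40 = 4.681 ≈ 4.7 days.

4.7 days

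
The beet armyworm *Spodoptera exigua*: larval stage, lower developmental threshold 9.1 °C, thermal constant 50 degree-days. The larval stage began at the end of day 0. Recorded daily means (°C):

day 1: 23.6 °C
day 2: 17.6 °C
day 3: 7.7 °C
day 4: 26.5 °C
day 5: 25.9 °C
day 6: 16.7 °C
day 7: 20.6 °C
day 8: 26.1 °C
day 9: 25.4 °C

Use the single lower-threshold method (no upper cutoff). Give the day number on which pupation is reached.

Daily DD above 9.1 °C: 14.5, 8.5, 0.0, 17.4, 16.8, 7.6, 11.5, 17.0, 16.3.
Cumulative: 14.5, 23.0, 23.0, 40.4, 57.2, 64.8, 76.3, 93.3, 109.6.
The total first reaches 50 DD on day 5.

day 5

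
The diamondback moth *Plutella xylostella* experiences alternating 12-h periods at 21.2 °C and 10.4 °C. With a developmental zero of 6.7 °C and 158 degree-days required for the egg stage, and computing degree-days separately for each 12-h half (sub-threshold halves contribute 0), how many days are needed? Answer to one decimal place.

17.4 days

Day half: max(0, 21.2 − 6.7) × 0.5 = 14.5 × 0.5 = 7.25 DD.
Night half: max(0, 10.4 − 6.7) × 0.5 = 3.7 × 0.5 = 1.85 DD.
Per 24 h: 9.10 DD/day.
Duration = 158 / 9.10 = 17.363 ≈ 17.4 days.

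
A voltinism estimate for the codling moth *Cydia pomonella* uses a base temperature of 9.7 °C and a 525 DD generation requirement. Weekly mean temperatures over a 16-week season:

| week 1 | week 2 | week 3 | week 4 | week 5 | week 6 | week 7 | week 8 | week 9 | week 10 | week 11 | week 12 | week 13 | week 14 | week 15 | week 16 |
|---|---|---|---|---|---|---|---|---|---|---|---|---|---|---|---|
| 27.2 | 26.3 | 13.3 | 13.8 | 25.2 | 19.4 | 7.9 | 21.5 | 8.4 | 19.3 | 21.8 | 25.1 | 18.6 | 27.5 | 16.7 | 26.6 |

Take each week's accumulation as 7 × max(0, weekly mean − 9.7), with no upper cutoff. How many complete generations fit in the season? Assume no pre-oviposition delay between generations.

2 generations

Weekly DD (7 × max(0, T̄ − 9.7)): 122.5, 116.2, 25.2, 28.7, 108.5, 67.9, 0.0, 82.6, 0.0, 67.2, 84.7, 107.8, 62.3, 124.6, 49.0, 118.3.
Season total = 1165.5 DD.
Complete generations = ⌊1165.5 / 525⌋ = 2.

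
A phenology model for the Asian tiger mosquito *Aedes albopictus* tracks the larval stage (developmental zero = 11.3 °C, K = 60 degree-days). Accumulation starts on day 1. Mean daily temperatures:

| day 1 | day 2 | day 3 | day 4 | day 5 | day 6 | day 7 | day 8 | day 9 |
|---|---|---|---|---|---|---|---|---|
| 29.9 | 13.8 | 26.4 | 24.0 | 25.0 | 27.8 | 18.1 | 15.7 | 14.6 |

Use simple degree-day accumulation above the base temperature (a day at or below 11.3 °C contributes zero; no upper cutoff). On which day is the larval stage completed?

Daily DD above 11.3 °C: 18.6, 2.5, 15.1, 12.7, 13.7, 16.5, 6.8, 4.4, 3.3.
Cumulative: 18.6, 21.1, 36.2, 48.9, 62.6, 79.1, 85.9, 90.3, 93.6.
The total first reaches 60 DD on day 5.

day 5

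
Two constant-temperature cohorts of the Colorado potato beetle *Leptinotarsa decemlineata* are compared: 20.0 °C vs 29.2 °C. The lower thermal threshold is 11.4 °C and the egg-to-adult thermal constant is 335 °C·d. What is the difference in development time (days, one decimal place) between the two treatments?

At 20.0 °C: 335 / (20.0 − 11.4) = 335 / 8.6 = 38.953 d.
At 29.2 °C: 335 / (29.2 − 11.4) = 335 / 17.8 = 18.820 d.
Difference = |38.953 − 18.820| = 20.133 ≈ 20.1 days.

20.1 days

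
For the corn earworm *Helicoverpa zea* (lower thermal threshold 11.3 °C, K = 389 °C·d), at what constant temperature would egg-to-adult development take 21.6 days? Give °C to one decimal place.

Required daily accumulation = 389 / 21.6 = 18.009 DD/day.
T = T_base + 18.009 = 11.3 + 18.009 = 29.309 ≈ 29.3 °C.

29.3 °C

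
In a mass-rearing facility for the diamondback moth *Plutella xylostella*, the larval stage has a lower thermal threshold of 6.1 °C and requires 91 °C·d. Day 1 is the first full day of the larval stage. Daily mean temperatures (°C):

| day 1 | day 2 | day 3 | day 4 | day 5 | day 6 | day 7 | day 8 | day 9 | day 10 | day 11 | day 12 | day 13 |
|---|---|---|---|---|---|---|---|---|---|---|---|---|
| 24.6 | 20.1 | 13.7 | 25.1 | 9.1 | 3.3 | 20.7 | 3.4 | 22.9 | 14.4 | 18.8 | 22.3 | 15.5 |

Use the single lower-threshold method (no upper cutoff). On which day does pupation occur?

Daily DD above 6.1 °C: 18.5, 14.0, 7.6, 19.0, 3.0, 0.0, 14.6, 0.0, 16.8, 8.3, 12.7, 16.2, 9.4.
Cumulative: 18.5, 32.5, 40.1, 59.1, 62.1, 62.1, 76.7, 76.7, 93.5, 101.8, 114.5, 130.7, 140.1.
The total first reaches 91 DD on day 9.

day 9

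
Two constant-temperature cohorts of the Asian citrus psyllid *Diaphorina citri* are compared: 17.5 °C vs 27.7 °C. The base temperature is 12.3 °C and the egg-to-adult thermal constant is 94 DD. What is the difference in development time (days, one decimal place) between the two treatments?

At 17.5 °C: 94 / (17.5 − 12.3) = 94 / 5.2 = 18.077 d.
At 27.7 °C: 94 / (27.7 − 12.3) = 94 / 15.4 = 6.104 d.
Difference = |18.077 − 6.104| = 11.973 ≈ 12.0 days.

12.0 days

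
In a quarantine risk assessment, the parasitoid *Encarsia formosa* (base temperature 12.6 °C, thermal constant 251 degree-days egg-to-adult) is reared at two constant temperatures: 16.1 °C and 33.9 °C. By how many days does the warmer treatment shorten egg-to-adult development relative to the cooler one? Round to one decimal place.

At 16.1 °C: 251 / (16.1 − 12.6) = 251 / 3.5 = 71.714 d.
At 33.9 °C: 251 / (33.9 − 12.6) = 251 / 21.3 = 11.784 d.
Difference = |71.714 − 11.784| = 59.930 ≈ 59.9 days.

59.9 days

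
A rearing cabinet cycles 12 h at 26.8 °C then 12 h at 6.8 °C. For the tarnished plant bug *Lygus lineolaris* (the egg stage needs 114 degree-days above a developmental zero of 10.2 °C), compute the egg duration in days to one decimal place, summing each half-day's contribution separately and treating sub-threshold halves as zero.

13.7 days

Day half: max(0, 26.8 − 10.2) × 0.5 = 16.6 × 0.5 = 8.30 DD.
Night half: max(0, 6.8 − 10.2) × 0.5 = 0.0 × 0.5 = 0.00 DD.
Per 24 h: 8.30 DD/day.
Duration = 114 / 8.30 = 13.735 ≈ 13.7 days.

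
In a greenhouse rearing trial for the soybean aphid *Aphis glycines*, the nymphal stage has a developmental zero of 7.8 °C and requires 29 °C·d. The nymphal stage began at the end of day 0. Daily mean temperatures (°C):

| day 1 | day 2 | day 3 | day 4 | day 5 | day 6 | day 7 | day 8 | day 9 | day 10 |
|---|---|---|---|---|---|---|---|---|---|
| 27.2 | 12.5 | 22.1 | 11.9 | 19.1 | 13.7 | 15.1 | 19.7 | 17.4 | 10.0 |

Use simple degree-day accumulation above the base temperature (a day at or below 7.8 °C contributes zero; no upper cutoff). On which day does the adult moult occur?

day 3

Daily DD above 7.8 °C: 19.4, 4.7, 14.3, 4.1, 11.3, 5.9, 7.3, 11.9, 9.6, 2.2.
Cumulative: 19.4, 24.1, 38.4, 42.5, 53.8, 59.7, 67.0, 78.9, 88.5, 90.7.
The total first reaches 29 DD on day 3.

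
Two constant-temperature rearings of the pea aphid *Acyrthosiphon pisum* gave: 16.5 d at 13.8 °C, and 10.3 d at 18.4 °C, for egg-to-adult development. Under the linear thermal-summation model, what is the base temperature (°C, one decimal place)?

6.2 °C

Equal thermal constants: D₁(T₁ − T_b) = D₂(T₂ − T_b).
16.5·(13.8 − T_b) = 10.3·(18.4 − T_b)
T_b = (16.5·13.8 − 10.3·18.4) / (16.5 − 10.3) = 38.18 / 6.2 = 6.158 °C ≈ 6.2 °C.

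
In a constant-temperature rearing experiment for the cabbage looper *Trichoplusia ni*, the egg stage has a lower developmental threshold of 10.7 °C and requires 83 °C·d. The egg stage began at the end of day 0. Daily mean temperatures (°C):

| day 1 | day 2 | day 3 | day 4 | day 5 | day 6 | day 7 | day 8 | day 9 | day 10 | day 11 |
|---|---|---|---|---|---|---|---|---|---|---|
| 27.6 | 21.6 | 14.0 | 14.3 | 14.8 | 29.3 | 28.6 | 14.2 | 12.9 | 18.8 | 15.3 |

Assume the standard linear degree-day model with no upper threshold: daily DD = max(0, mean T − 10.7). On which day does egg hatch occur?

day 10

Daily DD above 10.7 °C: 16.9, 10.9, 3.3, 3.6, 4.1, 18.6, 17.9, 3.5, 2.2, 8.1, 4.6.
Cumulative: 16.9, 27.8, 31.1, 34.7, 38.8, 57.4, 75.3, 78.8, 81.0, 89.1, 93.7.
The total first reaches 83 DD on day 10.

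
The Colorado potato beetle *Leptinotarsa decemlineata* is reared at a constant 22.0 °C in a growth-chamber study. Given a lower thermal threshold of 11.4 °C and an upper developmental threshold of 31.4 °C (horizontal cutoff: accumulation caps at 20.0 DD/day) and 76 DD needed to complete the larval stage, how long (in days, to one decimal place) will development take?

Daily accumulation = 22.0 − 11.4 = 10.6 DD/day.
Duration = 76 / 10.6 = 7.170 ≈ 7.2 days.

7.2 days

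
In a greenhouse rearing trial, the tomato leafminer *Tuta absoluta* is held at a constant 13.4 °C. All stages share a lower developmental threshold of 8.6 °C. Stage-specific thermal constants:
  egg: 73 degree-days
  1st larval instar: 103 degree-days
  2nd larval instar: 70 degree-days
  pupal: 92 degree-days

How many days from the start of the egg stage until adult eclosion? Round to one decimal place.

Daily accumulation at 13.4 °C = 13.4 − 8.6 = 4.8 DD/day.
Total K = 73 + 103 + 70 + 92 = 338 DD.
Total duration = 338 / 4.8 = 70.417 ≈ 70.4 days.

70.4 days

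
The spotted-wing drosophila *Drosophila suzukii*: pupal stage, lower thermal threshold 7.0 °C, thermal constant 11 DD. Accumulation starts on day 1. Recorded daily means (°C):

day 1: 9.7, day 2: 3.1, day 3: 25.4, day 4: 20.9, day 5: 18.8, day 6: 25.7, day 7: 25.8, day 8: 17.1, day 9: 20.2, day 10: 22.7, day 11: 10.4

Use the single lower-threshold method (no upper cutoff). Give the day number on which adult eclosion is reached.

Daily DD above 7.0 °C: 2.7, 0.0, 18.4, 13.9, 11.8, 18.7, 18.8, 10.1, 13.2, 15.7, 3.4.
Cumulative: 2.7, 2.7, 21.1, 35.0, 46.8, 65.5, 84.3, 94.4, 107.6, 123.3, 126.7.
The total first reaches 11 DD on day 3.

day 3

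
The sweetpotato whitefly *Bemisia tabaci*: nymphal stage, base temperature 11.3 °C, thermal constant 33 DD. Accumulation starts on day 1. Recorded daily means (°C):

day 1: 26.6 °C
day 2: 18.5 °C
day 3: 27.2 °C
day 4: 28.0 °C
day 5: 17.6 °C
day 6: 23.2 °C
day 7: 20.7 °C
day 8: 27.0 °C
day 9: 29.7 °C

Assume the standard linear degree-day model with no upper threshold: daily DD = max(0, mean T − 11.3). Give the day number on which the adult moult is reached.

Daily DD above 11.3 °C: 15.3, 7.2, 15.9, 16.7, 6.3, 11.9, 9.4, 15.7, 18.4.
Cumulative: 15.3, 22.5, 38.4, 55.1, 61.4, 73.3, 82.7, 98.4, 116.8.
The total first reaches 33 DD on day 3.

day 3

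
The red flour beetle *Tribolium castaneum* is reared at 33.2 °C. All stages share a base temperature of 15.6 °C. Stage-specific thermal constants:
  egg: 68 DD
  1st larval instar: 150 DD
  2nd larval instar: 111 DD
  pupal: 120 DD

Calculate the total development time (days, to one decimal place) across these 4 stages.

25.5 days

Daily accumulation at 33.2 °C = 33.2 − 15.6 = 17.6 DD/day.
Total K = 68 + 150 + 111 + 120 = 449 DD.
Total duration = 449 / 17.6 = 25.511 ≈ 25.5 days.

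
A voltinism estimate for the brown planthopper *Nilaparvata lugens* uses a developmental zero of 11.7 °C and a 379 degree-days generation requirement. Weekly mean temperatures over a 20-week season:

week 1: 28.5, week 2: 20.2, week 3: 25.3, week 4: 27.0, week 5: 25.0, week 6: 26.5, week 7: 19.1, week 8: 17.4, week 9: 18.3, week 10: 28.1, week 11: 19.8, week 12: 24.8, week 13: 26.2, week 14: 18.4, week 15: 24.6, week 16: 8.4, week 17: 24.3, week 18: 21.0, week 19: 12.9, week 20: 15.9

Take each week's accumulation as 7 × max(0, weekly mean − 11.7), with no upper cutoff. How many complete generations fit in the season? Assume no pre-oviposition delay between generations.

3 generations

Weekly DD (7 × max(0, T̄ − 11.7)): 117.6, 59.5, 95.2, 107.1, 93.1, 103.6, 51.8, 39.9, 46.2, 114.8, 56.7, 91.7, 101.5, 46.9, 90.3, 0.0, 88.2, 65.1, 8.4, 29.4.
Season total = 1407.0 DD.
Complete generations = ⌊1407.0 / 379⌋ = 3.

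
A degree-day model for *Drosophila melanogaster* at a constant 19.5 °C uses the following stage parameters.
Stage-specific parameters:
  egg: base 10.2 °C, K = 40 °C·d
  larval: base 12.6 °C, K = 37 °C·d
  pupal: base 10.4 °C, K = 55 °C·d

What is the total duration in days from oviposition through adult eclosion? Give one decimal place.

15.7 days

egg: 40 / (19.5 − 10.2) = 40 / 9.3 = 4.301 d.
larval: 37 / (19.5 − 12.6) = 37 / 6.9 = 5.362 d.
pupal: 55 / (19.5 − 10.4) = 55 / 9.1 = 6.044 d.
Sum = 15.707 ≈ 15.7 days.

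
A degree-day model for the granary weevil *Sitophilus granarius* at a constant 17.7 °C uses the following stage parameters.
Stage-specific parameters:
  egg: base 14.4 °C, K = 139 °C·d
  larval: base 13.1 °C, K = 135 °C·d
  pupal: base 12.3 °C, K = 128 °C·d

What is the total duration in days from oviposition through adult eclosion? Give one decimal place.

95.2 days

egg: 139 / (17.7 − 14.4) = 139 / 3.3 = 42.121 d.
larval: 135 / (17.7 − 13.1) = 135 / 4.6 = 29.348 d.
pupal: 128 / (17.7 − 12.3) = 128 / 5.4 = 23.704 d.
Sum = 95.173 ≈ 95.2 days.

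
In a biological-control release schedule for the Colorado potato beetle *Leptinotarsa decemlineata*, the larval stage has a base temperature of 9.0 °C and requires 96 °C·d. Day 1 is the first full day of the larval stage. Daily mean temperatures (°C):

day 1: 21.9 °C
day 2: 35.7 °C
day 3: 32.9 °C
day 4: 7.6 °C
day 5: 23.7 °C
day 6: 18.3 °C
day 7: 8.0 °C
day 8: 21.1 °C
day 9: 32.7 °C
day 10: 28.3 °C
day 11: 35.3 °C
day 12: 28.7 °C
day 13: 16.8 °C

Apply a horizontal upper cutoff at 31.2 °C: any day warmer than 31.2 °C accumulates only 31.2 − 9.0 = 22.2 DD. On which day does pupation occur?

day 9

Daily DD above 9.0 °C (capped at 22.2): 12.9, 22.2, 22.2, 0.0, 14.7, 9.3, 0.0, 12.1, 22.2, 19.3, 22.2, 19.7, 7.8.
Cumulative: 12.9, 35.1, 57.3, 57.3, 72.0, 81.3, 81.3, 93.4, 115.6, 134.9, 157.1, 176.8, 184.6.
The total first reaches 96 DD on day 9.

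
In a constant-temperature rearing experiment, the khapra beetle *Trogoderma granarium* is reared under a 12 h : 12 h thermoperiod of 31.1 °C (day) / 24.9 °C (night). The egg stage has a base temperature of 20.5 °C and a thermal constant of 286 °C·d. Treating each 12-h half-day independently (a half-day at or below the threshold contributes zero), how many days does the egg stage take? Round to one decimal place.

38.1 days

Day half: max(0, 31.1 − 20.5) × 0.5 = 10.6 × 0.5 = 5.30 DD.
Night half: max(0, 24.9 − 20.5) × 0.5 = 4.4 × 0.5 = 2.20 DD.
Per 24 h: 7.50 DD/day.
Duration = 286 / 7.50 = 38.133 ≈ 38.1 days.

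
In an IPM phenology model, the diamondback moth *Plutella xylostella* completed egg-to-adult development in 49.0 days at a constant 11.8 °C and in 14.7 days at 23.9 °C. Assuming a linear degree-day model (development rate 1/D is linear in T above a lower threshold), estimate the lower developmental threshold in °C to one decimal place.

Linear rate model ⇒ the product D·(T − T_b) is constant across temperatures.
49.0·(11.8 − T_b) = 14.7·(23.9 − T_b)
T_b = (49.0·11.8 − 14.7·23.9) / (49.0 − 14.7) = 226.87 / 34.3 = 6.614 °C ≈ 6.6 °C.

6.6 °C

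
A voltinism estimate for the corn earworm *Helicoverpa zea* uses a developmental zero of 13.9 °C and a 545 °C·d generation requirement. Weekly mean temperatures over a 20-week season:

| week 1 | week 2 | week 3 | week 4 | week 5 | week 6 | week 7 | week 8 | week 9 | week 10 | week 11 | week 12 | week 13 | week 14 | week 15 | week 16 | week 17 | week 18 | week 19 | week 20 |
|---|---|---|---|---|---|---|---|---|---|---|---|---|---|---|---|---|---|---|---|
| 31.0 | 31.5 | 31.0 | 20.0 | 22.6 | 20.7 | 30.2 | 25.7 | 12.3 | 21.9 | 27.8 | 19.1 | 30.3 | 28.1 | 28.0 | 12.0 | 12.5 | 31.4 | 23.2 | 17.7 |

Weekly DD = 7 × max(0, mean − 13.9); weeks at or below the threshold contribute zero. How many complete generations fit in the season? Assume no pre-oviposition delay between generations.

2 generations

Weekly DD (7 × max(0, T̄ − 13.9)): 119.7, 123.2, 119.7, 42.7, 60.9, 47.6, 114.1, 82.6, 0.0, 56.0, 97.3, 36.4, 114.8, 99.4, 98.7, 0.0, 0.0, 122.5, 65.1, 26.6.
Season total = 1427.3 DD.
Complete generations = ⌊1427.3 / 545⌋ = 2.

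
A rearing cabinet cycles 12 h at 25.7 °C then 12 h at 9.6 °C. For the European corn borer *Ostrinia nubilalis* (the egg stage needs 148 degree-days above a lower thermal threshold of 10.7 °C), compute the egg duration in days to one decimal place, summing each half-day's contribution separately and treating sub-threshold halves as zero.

19.7 days

Day half: max(0, 25.7 − 10.7) × 0.5 = 15.0 × 0.5 = 7.50 DD.
Night half: max(0, 9.6 − 10.7) × 0.5 = 0.0 × 0.5 = 0.00 DD.
Per 24 h: 7.50 DD/day.
Duration = 148 / 7.50 = 19.733 ≈ 19.7 days.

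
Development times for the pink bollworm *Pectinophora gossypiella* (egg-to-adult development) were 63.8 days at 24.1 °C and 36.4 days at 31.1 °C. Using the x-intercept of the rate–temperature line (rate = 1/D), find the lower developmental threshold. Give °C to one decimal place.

14.8 °C

Linear rate model ⇒ the product D·(T − T_b) is constant across temperatures.
63.8·(24.1 − T_b) = 36.4·(31.1 − T_b)
T_b = (63.8·24.1 − 36.4·31.1) / (63.8 − 36.4) = 405.54 / 27.4 = 14.801 °C ≈ 14.8 °C.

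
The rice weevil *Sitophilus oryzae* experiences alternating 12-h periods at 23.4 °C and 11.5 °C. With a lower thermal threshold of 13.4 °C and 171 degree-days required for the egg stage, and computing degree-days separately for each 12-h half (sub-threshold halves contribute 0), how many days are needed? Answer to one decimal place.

34.2 days

Day half: max(0, 23.4 − 13.4) × 0.5 = 10.0 × 0.5 = 5.00 DD.
Night half: max(0, 11.5 − 13.4) × 0.5 = 0.0 × 0.5 = 0.00 DD.
Per 24 h: 5.00 DD/day.
Duration = 171 / 5.00 = 34.200 ≈ 34.2 days.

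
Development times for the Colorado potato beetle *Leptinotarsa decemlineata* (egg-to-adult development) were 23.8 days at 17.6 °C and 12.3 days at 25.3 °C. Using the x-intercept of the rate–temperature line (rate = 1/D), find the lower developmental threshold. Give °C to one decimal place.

9.4 °C

Linear rate model ⇒ the product D·(T − T_b) is constant across temperatures.
23.8·(17.6 − T_b) = 12.3·(25.3 − T_b)
T_b = (23.8·17.6 − 12.3·25.3) / (23.8 − 12.3) = 107.69 / 11.5 = 9.364 °C ≈ 9.4 °C.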